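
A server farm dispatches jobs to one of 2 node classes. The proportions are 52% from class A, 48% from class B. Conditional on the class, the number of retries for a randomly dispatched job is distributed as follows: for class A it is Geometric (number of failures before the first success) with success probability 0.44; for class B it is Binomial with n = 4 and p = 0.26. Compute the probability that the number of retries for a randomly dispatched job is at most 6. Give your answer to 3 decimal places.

Conditional on each class, P(X ≤ 6): A: 0.982729; B: 1.
By total probability, P(X ≤ 6) = 0.52·0.982729 + 0.48·1 = 0.991019.

0.991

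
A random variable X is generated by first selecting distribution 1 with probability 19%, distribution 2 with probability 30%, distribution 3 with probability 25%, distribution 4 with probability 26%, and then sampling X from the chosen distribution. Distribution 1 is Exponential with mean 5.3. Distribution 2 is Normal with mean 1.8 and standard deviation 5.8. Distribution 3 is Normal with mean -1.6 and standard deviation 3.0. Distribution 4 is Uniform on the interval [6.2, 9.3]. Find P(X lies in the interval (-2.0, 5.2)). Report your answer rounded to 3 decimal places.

Conditional on each component, P(-2.0 < X < 5.2): 1: 0.625114; 2: 0.464953; 3: 0.54133; 4: 0.
By total probability, P(-2.0 < X < 5.2) = 0.19·0.625114 + 0.3·0.464953 + 0.25·0.54133 + 0.26·0 = 0.39359.

0.394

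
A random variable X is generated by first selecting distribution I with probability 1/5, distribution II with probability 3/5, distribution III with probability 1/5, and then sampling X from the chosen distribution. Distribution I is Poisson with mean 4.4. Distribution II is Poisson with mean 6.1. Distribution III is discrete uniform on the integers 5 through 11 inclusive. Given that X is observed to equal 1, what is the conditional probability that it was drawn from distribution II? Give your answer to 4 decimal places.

Likelihoods P(X=1 | ·): I: 0.0540203; II: 0.0136815; III: 0.
Posterior ∝ prior × likelihood. Numerator for II: 0.6·0.0136815 = 0.0082089.
Normalizing constant: 0.2·0.0540203 + 0.6·0.0136815 + 0.2·0 = 0.019013.
P(II | observation) = 0.0082089 / 0.019013 = 0.431753.

0.4318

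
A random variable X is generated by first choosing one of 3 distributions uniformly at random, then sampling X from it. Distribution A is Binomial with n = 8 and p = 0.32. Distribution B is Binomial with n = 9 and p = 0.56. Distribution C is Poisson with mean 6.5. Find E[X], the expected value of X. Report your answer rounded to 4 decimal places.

4.7000

Component means — A: 2.56; B: 5.04; C: 6.5.
E[X] = 0.333333·2.56 + 0.333333·5.04 + 0.333333·6.5 = 4.7.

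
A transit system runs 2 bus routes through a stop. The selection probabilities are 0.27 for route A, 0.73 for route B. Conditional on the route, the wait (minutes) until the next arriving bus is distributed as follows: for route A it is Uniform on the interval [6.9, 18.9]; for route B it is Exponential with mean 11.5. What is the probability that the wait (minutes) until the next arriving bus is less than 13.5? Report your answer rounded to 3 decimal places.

Conditional on each route, P(X < 13.5): A: 0.55; B: 0.690845.
By total probability, P(X < 13.5) = 0.27·0.55 + 0.73·0.690845 = 0.652817.

0.653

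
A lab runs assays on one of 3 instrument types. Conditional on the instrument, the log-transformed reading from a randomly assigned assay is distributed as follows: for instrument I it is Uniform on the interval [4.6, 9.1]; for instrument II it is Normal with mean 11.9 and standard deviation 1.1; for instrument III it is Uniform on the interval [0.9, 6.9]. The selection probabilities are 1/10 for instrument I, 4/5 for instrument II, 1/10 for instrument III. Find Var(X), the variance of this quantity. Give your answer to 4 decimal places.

8.6840

Per component, I: μ=6.85, E[X²]=48.61; II: μ=11.9, E[X²]=142.82; III: μ=3.9, E[X²]=18.21.
E[X] = 0.1·6.85 + 0.8·11.9 + 0.1·3.9 = 10.595.
E[X²] = 0.1·48.61 + 0.8·142.82 + 0.1·18.21 = 120.938.
Var(X) = E[X²] − (E[X])² = 120.938 − 112.254 = 8.68398.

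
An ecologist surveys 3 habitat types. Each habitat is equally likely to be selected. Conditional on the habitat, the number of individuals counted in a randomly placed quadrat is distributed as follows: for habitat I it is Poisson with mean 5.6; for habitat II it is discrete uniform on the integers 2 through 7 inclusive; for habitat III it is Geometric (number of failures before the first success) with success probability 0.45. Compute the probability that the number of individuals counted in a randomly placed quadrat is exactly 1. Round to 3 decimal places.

0.089

Conditional on each habitat, P(X = 1): I: 0.020708; II: 0; III: 0.2475.
By total probability, P(X = 1) = 0.333333·0.020708 + 0.333333·0 + 0.333333·0.2475 = 0.0894027.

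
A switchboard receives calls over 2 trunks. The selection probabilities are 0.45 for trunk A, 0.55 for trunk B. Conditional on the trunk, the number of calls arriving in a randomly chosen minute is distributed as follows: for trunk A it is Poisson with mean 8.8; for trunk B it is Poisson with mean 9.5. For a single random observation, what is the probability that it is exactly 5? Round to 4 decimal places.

0.0564

Conditional on each trunk, P(X = 5): A: 0.0662889; B: 0.0482658.
By total probability, P(X = 5) = 0.45·0.0662889 + 0.55·0.0482658 = 0.0563762.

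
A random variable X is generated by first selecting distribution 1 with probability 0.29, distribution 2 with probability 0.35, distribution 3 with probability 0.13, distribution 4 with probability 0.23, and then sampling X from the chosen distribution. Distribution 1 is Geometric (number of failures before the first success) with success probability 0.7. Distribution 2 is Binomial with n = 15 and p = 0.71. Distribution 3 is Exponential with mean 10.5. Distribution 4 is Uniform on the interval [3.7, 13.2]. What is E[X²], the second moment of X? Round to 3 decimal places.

87.827

For each component E[X²] = Var + (mean)², giving 1: 0.795918; 2: 116.511; 3: 220.5; 4: 78.9233.
Overall E[X²] = 0.29·0.795918 + 0.35·116.511 + 0.13·220.5 + 0.23·78.9233 = 87.827.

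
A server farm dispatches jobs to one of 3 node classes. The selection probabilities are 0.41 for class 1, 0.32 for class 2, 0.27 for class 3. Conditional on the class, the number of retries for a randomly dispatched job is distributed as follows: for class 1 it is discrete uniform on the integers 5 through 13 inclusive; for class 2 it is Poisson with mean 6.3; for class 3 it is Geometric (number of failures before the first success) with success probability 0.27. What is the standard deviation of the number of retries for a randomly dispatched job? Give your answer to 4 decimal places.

Per component, 1: μ=9, E[X²]=87.6667; 2: μ=6.3, E[X²]=45.99; 3: μ=2.7037, E[X²]=17.3237.
E[X] = 0.41·9 + 0.32·6.3 + 0.27·2.7037 = 6.436.
E[X²] = 0.41·87.6667 + 0.32·45.99 + 0.27·17.3237 = 55.3375.
Var(X) = E[X²] − (E[X])² = 55.3375 − 41.4221 = 13.9154.
SD(X) = √13.9154 = 3.73034.

3.7303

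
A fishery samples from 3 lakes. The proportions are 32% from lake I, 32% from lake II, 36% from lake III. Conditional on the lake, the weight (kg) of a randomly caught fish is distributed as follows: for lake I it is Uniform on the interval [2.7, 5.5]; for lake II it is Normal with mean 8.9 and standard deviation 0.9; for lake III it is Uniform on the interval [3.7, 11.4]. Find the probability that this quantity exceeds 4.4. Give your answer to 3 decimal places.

Conditional on each lake, P(X > 4.4): I: 0.392857; II: 1; III: 0.909091.
By total probability, P(X > 4.4) = 0.32·0.392857 + 0.32·1 + 0.36·0.909091 = 0.772987.

0.773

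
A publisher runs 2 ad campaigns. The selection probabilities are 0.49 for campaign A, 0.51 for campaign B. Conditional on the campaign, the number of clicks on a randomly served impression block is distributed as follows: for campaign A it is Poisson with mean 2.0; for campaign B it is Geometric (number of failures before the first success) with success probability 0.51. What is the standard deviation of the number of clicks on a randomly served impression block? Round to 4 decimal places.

Per component, A: μ=2, E[X²]=6; B: μ=0.960784, E[X²]=2.807.
E[X] = 0.49·2 + 0.51·0.960784 = 1.47.
E[X²] = 0.49·6 + 0.51·2.807 = 4.37157.
Var(X) = E[X²] − (E[X])² = 4.37157 − 2.1609 = 2.21067.
SD(X) = √2.21067 = 1.48683.

1.4868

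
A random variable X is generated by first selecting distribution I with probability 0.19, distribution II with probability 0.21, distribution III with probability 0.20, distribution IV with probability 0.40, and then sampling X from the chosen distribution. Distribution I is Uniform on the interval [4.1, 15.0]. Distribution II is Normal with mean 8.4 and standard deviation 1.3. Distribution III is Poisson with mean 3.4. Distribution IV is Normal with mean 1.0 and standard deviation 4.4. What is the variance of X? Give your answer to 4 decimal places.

23.8165

Per component, I: μ=9.55, E[X²]=101.103; II: μ=8.4, E[X²]=72.25; III: μ=3.4, E[X²]=14.96; IV: μ=1, E[X²]=20.36.
E[X] = 0.19·9.55 + 0.21·8.4 + 0.2·3.4 + 0.4·1 = 4.6585.
E[X²] = 0.19·101.103 + 0.21·72.25 + 0.2·14.96 + 0.4·20.36 = 45.5181.
Var(X) = E[X²] − (E[X])² = 45.5181 − 21.7016 = 23.8165.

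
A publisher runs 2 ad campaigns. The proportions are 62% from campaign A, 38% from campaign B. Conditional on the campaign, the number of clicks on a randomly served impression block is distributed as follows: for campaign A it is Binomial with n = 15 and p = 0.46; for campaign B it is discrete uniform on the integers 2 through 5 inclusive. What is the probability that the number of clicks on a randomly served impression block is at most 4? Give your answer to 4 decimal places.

0.3504

Conditional on each campaign, P(X ≤ 4): A: 0.105519; B: 0.75.
By total probability, P(X ≤ 4) = 0.62·0.105519 + 0.38·0.75 = 0.350422.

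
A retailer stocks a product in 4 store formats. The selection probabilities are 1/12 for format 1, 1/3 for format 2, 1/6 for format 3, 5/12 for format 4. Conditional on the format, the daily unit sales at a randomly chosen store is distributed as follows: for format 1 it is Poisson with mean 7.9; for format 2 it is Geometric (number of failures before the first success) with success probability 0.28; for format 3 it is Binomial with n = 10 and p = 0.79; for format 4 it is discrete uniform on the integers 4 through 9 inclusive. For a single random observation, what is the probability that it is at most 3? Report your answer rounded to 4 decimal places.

Conditional on each format, P(X ≤ 3): 1: 0.0453338; 2: 0.731261; 3: 0.00117827; 4: 0.
By total probability, P(X ≤ 3) = 0.0833333·0.0453338 + 0.333333·0.731261 + 0.166667·0.00117827 + 0.416667·0 = 0.247728.

0.2477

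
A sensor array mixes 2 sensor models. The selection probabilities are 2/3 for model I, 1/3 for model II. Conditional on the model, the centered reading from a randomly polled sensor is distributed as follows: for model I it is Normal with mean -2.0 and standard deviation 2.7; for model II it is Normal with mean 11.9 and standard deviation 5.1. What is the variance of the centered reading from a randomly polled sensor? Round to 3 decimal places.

Per component, I: μ=-2, E[X²]=11.29; II: μ=11.9, E[X²]=167.62.
E[X] = 0.666667·-2 + 0.333333·11.9 = 2.63333.
E[X²] = 0.666667·11.29 + 0.333333·167.62 = 63.4.
Var(X) = E[X²] − (E[X])² = 63.4 − 6.93444 = 56.4656.

56.466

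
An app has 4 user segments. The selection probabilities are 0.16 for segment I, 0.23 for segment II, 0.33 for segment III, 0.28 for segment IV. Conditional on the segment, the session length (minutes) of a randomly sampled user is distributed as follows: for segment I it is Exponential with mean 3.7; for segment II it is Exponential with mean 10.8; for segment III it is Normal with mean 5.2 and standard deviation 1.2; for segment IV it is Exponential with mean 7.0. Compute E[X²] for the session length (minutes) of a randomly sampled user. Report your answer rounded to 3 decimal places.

94.874

For each component E[X²] = Var + (mean)², giving I: 27.38; II: 233.28; III: 28.48; IV: 98.
Overall E[X²] = 0.16·27.38 + 0.23·233.28 + 0.33·28.48 + 0.28·98 = 94.8736.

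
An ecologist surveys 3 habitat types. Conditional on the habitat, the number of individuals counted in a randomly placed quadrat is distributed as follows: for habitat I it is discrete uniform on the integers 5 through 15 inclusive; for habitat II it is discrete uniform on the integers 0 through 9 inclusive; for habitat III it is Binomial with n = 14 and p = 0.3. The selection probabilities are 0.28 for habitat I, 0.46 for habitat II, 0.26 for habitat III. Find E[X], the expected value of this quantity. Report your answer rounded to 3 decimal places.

5.962

Component means — I: 10; II: 4.5; III: 4.2.
E[X] = 0.28·10 + 0.46·4.5 + 0.26·4.2 = 5.962.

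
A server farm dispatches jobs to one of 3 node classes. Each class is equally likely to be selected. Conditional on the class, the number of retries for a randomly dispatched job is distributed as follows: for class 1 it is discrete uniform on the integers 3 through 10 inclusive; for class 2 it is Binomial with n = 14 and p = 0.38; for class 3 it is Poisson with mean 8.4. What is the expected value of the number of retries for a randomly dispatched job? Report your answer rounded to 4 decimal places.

6.7400

Component means — 1: 6.5; 2: 5.32; 3: 8.4.
E[X] = 0.333333·6.5 + 0.333333·5.32 + 0.333333·8.4 = 6.74.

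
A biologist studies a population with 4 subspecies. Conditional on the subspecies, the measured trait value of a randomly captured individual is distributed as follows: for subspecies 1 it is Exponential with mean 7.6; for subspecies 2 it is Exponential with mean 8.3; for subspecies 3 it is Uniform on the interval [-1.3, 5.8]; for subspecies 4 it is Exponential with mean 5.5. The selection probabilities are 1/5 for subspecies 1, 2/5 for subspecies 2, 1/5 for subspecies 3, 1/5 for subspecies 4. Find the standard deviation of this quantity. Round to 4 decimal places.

Per component, 1: μ=7.6, E[X²]=115.52; 2: μ=8.3, E[X²]=137.78; 3: μ=2.25, E[X²]=9.26333; 4: μ=5.5, E[X²]=60.5.
E[X] = 0.2·7.6 + 0.4·8.3 + 0.2·2.25 + 0.2·5.5 = 6.39.
E[X²] = 0.2·115.52 + 0.4·137.78 + 0.2·9.26333 + 0.2·60.5 = 92.1687.
Var(X) = E[X²] − (E[X])² = 92.1687 − 40.8321 = 51.3366.
SD(X) = √51.3366 = 7.16495.

7.1650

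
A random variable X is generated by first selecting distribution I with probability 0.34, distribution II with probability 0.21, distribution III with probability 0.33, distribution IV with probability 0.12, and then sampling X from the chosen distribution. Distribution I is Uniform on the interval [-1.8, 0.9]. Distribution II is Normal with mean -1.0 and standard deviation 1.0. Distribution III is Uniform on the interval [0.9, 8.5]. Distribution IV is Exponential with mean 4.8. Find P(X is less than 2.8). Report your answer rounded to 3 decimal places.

0.686

Conditional on each component, P(X < 2.8): I: 1; II: 0.999928; III: 0.25; IV: 0.441965.
By total probability, P(X < 2.8) = 0.34·1 + 0.21·0.999928 + 0.33·0.25 + 0.12·0.441965 = 0.685521.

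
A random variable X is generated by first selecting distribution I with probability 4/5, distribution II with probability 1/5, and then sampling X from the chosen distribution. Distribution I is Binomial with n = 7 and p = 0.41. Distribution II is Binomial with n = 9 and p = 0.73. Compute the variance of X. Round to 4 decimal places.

Per component, I: μ=2.87, E[X²]=9.9302; II: μ=6.57, E[X²]=44.9388.
E[X] = 0.8·2.87 + 0.2·6.57 = 3.61.
E[X²] = 0.8·9.9302 + 0.2·44.9388 = 16.9319.
Var(X) = E[X²] − (E[X])² = 16.9319 − 13.0321 = 3.89982.

3.8998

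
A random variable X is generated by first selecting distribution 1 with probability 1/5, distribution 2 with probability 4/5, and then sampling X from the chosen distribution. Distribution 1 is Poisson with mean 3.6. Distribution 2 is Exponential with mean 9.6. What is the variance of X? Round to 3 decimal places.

Per component, 1: μ=3.6, E[X²]=16.56; 2: μ=9.6, E[X²]=184.32.
E[X] = 0.2·3.6 + 0.8·9.6 = 8.4.
E[X²] = 0.2·16.56 + 0.8·184.32 = 150.768.
Var(X) = E[X²] − (E[X])² = 150.768 − 70.56 = 80.208.

80.208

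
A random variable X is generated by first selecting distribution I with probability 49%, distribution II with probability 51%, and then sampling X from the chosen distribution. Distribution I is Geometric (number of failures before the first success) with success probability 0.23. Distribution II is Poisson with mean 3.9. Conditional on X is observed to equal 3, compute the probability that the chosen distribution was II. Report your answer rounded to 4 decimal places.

0.6648

Likelihoods P(X=3 | ·): I: 0.105003; II: 0.200122.
Posterior ∝ prior × likelihood. Numerator for II: 0.51·0.200122 = 0.102062.
Normalizing constant: 0.49·0.105003 + 0.51·0.200122 = 0.153513.
P(II | observation) = 0.102062 / 0.153513 = 0.664842.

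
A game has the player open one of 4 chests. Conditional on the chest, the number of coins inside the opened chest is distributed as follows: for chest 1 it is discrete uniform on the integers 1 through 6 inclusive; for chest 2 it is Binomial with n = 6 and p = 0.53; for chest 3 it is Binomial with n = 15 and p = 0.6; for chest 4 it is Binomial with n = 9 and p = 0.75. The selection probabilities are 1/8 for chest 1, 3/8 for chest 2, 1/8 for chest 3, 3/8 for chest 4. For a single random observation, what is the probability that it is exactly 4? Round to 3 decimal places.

0.134

Conditional on each chest, P(X = 4): 1: 0.166667; 2: 0.261451; 3: 0.00741989; 4: 0.0389328.
By total probability, P(X = 4) = 0.125·0.166667 + 0.375·0.261451 + 0.125·0.00741989 + 0.375·0.0389328 = 0.134405.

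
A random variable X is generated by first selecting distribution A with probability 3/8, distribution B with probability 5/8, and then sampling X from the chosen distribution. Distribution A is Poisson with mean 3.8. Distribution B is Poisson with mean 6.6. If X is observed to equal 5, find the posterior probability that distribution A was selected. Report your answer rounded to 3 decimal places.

0.384

Likelihoods P(X=5 | ·): A: 0.147713; B: 0.141969.
Posterior ∝ prior × likelihood. Numerator for A: 0.375·0.147713 = 0.0553922.
Normalizing constant: 0.375·0.147713 + 0.625·0.141969 = 0.144123.
P(A | observation) = 0.0553922 / 0.144123 = 0.38434.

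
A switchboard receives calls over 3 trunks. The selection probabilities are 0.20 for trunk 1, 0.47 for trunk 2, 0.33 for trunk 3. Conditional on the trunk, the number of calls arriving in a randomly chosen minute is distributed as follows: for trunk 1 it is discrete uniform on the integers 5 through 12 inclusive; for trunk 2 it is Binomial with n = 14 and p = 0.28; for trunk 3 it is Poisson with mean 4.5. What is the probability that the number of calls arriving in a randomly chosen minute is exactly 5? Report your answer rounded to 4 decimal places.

0.1656

Conditional on each trunk, P(X = 5): 1: 0.125; 2: 0.179162; 3: 0.170827.
By total probability, P(X = 5) = 0.2·0.125 + 0.47·0.179162 + 0.33·0.170827 = 0.165579.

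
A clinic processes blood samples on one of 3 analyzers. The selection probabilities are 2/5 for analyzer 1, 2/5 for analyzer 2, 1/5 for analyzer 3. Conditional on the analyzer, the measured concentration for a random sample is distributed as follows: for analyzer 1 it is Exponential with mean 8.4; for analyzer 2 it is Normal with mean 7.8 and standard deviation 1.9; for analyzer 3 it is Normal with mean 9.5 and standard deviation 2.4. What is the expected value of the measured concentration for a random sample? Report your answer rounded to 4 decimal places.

Component means — 1: 8.4; 2: 7.8; 3: 9.5.
E[X] = 0.4·8.4 + 0.4·7.8 + 0.2·9.5 = 8.38.

8.3800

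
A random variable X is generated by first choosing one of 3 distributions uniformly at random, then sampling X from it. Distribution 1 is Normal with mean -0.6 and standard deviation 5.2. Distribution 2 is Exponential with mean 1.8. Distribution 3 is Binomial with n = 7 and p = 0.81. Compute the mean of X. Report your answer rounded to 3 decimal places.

Component means — 1: -0.6; 2: 1.8; 3: 5.67.
E[X] = 0.333333·-0.6 + 0.333333·1.8 + 0.333333·5.67 = 2.29.

2.290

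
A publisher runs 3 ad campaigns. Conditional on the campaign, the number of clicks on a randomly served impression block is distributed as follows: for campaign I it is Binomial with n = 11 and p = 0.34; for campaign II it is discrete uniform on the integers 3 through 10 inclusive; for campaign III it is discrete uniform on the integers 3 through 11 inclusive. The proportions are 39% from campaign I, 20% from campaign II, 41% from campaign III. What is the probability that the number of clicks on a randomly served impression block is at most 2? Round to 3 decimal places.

Conditional on each campaign, P(X ≤ 2): I: 0.22009; II: 0; III: 0.
By total probability, P(X ≤ 2) = 0.39·0.22009 + 0.2·0 + 0.41·0 = 0.0858351.

0.086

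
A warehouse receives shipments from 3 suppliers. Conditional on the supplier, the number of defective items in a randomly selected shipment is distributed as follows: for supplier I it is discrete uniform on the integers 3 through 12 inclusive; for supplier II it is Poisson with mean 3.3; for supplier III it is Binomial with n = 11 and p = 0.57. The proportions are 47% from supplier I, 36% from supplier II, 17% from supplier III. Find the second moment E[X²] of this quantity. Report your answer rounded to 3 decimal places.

42.565

For each component E[X²] = Var + (mean)², giving I: 64.5; II: 14.19; III: 42.009.
Overall E[X²] = 0.47·64.5 + 0.36·14.19 + 0.17·42.009 = 42.5649.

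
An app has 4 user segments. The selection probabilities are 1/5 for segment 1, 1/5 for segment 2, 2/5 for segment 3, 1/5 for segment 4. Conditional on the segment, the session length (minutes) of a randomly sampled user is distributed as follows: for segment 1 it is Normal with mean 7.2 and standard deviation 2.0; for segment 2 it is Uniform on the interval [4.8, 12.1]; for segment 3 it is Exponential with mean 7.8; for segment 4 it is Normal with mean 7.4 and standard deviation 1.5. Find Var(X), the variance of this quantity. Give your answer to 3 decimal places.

26.658

Per component, 1: μ=7.2, E[X²]=55.84; 2: μ=8.45, E[X²]=75.8433; 3: μ=7.8, E[X²]=121.68; 4: μ=7.4, E[X²]=57.01.
E[X] = 0.2·7.2 + 0.2·8.45 + 0.4·7.8 + 0.2·7.4 = 7.73.
E[X²] = 0.2·55.84 + 0.2·75.8433 + 0.4·121.68 + 0.2·57.01 = 86.4107.
Var(X) = E[X²] − (E[X])² = 86.4107 − 59.7529 = 26.6578.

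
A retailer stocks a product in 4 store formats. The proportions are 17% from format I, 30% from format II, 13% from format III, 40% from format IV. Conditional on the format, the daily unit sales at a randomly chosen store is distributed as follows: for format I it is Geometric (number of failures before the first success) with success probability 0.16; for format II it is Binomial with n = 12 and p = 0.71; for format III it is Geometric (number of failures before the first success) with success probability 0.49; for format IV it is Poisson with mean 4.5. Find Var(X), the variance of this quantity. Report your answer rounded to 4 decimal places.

14.1137

Per component, I: μ=5.25, E[X²]=60.375; II: μ=8.52, E[X²]=75.0612; III: μ=1.04082, E[X²]=3.20741; IV: μ=4.5, E[X²]=24.75.
E[X] = 0.17·5.25 + 0.3·8.52 + 0.13·1.04082 + 0.4·4.5 = 5.38381.
E[X²] = 0.17·60.375 + 0.3·75.0612 + 0.13·3.20741 + 0.4·24.75 = 43.0991.
Var(X) = E[X²] − (E[X])² = 43.0991 − 28.9854 = 14.1137.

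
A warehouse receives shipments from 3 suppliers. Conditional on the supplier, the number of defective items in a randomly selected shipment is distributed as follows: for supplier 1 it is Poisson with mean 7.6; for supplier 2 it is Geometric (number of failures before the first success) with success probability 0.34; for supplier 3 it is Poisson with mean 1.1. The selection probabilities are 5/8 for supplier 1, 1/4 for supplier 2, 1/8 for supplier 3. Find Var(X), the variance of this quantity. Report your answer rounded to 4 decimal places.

Per component, 1: μ=7.6, E[X²]=65.36; 2: μ=1.94118, E[X²]=9.47751; 3: μ=1.1, E[X²]=2.31.
E[X] = 0.625·7.6 + 0.25·1.94118 + 0.125·1.1 = 5.37279.
E[X²] = 0.625·65.36 + 0.25·9.47751 + 0.125·2.31 = 43.5081.
Var(X) = E[X²] − (E[X])² = 43.5081 − 28.8669 = 14.6412.

14.6412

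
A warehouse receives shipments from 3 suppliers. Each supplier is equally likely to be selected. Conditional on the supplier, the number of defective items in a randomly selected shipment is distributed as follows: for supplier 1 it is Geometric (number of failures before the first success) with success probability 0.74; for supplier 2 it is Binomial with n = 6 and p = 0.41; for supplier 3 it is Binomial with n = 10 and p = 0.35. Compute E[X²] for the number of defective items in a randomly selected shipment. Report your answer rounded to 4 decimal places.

7.5421

For each component E[X²] = Var + (mean)², giving 1: 0.598247; 2: 7.503; 3: 14.525.
Overall E[X²] = 0.333333·0.598247 + 0.333333·7.503 + 0.333333·14.525 = 7.54208.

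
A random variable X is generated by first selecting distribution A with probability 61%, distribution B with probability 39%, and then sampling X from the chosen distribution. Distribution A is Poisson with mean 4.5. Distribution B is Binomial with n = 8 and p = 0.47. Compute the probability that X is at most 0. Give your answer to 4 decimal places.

0.0092

Conditional on each component, P(X ≤ 0): A: 0.011109; B: 0.00622597.
By total probability, P(X ≤ 0) = 0.61·0.011109 + 0.39·0.00622597 = 0.00920462.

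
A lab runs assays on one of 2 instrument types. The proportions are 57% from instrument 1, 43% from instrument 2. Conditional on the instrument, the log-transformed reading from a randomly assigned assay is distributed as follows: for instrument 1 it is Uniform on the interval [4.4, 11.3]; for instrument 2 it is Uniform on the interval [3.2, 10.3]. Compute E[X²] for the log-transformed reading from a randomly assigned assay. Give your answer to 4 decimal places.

58.7845

For each component E[X²] = Var + (mean)², giving 1: 65.59; 2: 49.7633.
Overall E[X²] = 0.57·65.59 + 0.43·49.7633 = 58.7845.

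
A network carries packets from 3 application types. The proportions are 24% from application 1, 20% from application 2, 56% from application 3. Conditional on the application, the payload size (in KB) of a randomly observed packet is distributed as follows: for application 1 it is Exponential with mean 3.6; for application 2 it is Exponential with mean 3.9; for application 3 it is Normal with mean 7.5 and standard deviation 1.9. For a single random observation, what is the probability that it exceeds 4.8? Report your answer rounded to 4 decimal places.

Conditional on each application, P(X > 4.8): 1: 0.263597; 2: 0.292068; 3: 0.922349.
By total probability, P(X > 4.8) = 0.24·0.263597 + 0.2·0.292068 + 0.56·0.922349 = 0.638192.

0.6382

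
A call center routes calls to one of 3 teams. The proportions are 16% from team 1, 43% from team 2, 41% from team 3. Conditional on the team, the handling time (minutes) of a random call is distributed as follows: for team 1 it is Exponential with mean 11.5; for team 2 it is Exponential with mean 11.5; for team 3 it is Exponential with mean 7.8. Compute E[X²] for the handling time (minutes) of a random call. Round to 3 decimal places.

205.944

For each component E[X²] = Var + (mean)², giving 1: 264.5; 2: 264.5; 3: 121.68.
Overall E[X²] = 0.16·264.5 + 0.43·264.5 + 0.41·121.68 = 205.944.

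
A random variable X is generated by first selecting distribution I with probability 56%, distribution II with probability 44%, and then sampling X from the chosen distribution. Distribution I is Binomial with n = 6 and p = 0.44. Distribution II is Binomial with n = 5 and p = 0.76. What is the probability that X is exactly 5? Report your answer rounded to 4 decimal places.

0.1426

Conditional on each component, P(X = 5): I: 0.0554119; II: 0.253553.
By total probability, P(X = 5) = 0.56·0.0554119 + 0.44·0.253553 = 0.142594.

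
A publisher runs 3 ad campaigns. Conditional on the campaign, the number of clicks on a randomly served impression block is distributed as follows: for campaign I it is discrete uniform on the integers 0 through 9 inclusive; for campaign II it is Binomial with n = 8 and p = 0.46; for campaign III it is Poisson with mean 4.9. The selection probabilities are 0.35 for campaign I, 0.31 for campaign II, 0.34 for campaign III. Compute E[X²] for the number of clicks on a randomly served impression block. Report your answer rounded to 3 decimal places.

24.619

For each component E[X²] = Var + (mean)², giving I: 28.5; II: 15.5296; III: 28.91.
Overall E[X²] = 0.35·28.5 + 0.31·15.5296 + 0.34·28.91 = 24.6186.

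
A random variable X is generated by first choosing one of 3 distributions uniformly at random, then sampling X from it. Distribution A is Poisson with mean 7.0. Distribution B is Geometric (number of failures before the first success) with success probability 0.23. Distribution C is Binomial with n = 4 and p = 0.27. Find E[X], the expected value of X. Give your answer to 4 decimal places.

Component means — A: 7; B: 3.34783; C: 1.08.
E[X] = 0.333333·7 + 0.333333·3.34783 + 0.333333·1.08 = 3.80928.

3.8093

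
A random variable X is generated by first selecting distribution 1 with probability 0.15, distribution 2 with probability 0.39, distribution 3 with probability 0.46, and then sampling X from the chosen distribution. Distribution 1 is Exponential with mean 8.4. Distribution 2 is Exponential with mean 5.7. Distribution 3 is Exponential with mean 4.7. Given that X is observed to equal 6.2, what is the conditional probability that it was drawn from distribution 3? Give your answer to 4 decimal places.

0.4530

Likelihoods f(6.2 | ·): 1: 0.0569076; 2: 0.05912; 3: 0.0568857.
Posterior ∝ prior × likelihood. Numerator for 3: 0.46·0.0568857 = 0.0261674.
Normalizing constant: 0.15·0.0569076 + 0.39·0.05912 + 0.46·0.0568857 = 0.0577604.
P(3 | observation) = 0.0261674 / 0.0577604 = 0.453034.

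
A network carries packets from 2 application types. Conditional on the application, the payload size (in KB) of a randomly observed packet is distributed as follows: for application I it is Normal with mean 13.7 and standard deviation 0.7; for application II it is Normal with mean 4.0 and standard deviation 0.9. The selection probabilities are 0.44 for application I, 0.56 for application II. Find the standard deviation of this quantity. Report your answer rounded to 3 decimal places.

4.884

Per component, I: μ=13.7, E[X²]=188.18; II: μ=4, E[X²]=16.81.
E[X] = 0.44·13.7 + 0.56·4 = 8.268.
E[X²] = 0.44·188.18 + 0.56·16.81 = 92.2128.
Var(X) = E[X²] − (E[X])² = 92.2128 − 68.3598 = 23.853.
SD(X) = √23.853 = 4.88395.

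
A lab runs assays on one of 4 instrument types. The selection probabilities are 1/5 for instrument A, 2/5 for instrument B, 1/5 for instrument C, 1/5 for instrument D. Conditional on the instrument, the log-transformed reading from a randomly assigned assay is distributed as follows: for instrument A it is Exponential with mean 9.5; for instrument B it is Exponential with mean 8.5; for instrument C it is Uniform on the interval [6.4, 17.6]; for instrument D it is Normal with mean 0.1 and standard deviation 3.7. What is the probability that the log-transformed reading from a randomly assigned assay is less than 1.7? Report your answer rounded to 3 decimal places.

Conditional on each instrument, P(X < 1.7): A: 0.16385; B: 0.181269; C: 0; D: 0.667286.
By total probability, P(X < 1.7) = 0.2·0.16385 + 0.4·0.181269 + 0.2·0 + 0.2·0.667286 = 0.238735.

0.239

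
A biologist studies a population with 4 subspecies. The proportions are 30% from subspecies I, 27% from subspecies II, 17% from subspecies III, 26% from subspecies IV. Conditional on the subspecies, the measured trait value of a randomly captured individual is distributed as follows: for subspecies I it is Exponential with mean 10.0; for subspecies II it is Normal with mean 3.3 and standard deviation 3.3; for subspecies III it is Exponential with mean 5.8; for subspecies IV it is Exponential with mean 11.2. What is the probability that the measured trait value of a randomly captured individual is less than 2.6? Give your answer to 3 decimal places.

0.296

Conditional on each subspecies, P(X < 2.6): I: 0.228948; II: 0.416006; III: 0.361272; IV: 0.207167.
By total probability, P(X < 2.6) = 0.3·0.228948 + 0.27·0.416006 + 0.17·0.361272 + 0.26·0.207167 = 0.296286.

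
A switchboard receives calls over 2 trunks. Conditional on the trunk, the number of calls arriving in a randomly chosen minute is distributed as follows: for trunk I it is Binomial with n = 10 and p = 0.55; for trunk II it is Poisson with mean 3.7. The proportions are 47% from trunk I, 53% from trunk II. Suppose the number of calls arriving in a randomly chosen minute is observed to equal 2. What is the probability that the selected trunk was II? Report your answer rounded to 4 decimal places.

0.8929

Likelihoods P(X=2 | ·): I: 0.0228896; II: 0.169233.
Posterior ∝ prior × likelihood. Numerator for II: 0.53·0.169233 = 0.0896932.
Normalizing constant: 0.47·0.0228896 + 0.53·0.169233 = 0.100451.
P(II | observation) = 0.0896932 / 0.100451 = 0.892902.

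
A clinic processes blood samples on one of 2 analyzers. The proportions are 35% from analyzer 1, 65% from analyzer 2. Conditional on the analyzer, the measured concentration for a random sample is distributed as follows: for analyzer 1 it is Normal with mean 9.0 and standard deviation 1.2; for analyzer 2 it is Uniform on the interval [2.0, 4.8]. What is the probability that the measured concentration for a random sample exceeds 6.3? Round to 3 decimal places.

Conditional on each analyzer, P(X > 6.3): 1: 0.987776; 2: 0.
By total probability, P(X > 6.3) = 0.35·0.987776 + 0.65·0 = 0.345721.

0.346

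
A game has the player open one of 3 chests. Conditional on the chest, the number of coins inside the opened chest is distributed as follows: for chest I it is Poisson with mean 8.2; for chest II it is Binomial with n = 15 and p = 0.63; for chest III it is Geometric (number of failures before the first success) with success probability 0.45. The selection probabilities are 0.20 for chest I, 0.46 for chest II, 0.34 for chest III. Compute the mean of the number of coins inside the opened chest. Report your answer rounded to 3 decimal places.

6.403

Component means — I: 8.2; II: 9.45; III: 1.22222.
E[X] = 0.2·8.2 + 0.46·9.45 + 0.34·1.22222 = 6.40256.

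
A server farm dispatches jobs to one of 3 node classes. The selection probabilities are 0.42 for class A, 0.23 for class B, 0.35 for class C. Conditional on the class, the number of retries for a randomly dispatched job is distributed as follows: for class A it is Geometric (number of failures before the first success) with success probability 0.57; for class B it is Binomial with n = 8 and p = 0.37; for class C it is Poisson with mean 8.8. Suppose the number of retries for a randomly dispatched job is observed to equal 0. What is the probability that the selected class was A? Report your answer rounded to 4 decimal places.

0.9765

Likelihoods P(X=0 | ·): A: 0.57; B: 0.0248156; C: 0.000150733.
Posterior ∝ prior × likelihood. Numerator for A: 0.42·0.57 = 0.2394.
Normalizing constant: 0.42·0.57 + 0.23·0.0248156 + 0.35·0.000150733 = 0.24516.
P(A | observation) = 0.2394 / 0.24516 = 0.976504.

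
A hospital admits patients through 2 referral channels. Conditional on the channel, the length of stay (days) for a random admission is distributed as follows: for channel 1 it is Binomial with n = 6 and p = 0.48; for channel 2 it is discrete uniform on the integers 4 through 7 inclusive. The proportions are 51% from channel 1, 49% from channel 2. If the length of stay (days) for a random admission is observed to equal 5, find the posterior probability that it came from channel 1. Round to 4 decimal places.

Likelihoods P(X=5 | ·): 1: 0.0794988; 2: 0.25.
Posterior ∝ prior × likelihood. Numerator for 1: 0.51·0.0794988 = 0.0405444.
Normalizing constant: 0.51·0.0794988 + 0.49·0.25 = 0.163044.
P(1 | observation) = 0.0405444 / 0.163044 = 0.248671.

0.2487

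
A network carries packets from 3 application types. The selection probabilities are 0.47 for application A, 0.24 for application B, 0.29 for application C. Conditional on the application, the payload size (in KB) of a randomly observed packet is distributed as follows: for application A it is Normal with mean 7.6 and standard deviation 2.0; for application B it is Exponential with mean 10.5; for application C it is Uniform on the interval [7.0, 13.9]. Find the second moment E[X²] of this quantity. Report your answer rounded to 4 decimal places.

For each component E[X²] = Var + (mean)², giving A: 61.76; B: 220.5; C: 113.17.
Overall E[X²] = 0.47·61.76 + 0.24·220.5 + 0.29·113.17 = 114.766.

114.7665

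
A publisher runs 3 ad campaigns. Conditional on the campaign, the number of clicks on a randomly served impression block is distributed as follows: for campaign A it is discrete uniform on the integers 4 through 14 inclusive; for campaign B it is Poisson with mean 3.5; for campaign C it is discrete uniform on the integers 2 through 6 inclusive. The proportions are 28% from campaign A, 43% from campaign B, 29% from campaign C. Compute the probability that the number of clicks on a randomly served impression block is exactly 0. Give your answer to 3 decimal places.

Conditional on each campaign, P(X = 0): A: 0; B: 0.0301974; C: 0.
By total probability, P(X = 0) = 0.28·0 + 0.43·0.0301974 + 0.29·0 = 0.0129849.

0.013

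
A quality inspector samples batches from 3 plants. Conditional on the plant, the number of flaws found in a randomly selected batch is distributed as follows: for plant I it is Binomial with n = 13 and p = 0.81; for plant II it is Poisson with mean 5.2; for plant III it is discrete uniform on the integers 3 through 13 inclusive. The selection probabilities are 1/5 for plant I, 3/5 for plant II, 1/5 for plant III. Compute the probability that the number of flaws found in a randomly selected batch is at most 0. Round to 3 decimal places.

0.003

Conditional on each plant, P(X ≤ 0): I: 4.2053e-10; II: 0.00551656; III: 0.
By total probability, P(X ≤ 0) = 0.2·4.2053e-10 + 0.6·0.00551656 + 0.2·0 = 0.00330994.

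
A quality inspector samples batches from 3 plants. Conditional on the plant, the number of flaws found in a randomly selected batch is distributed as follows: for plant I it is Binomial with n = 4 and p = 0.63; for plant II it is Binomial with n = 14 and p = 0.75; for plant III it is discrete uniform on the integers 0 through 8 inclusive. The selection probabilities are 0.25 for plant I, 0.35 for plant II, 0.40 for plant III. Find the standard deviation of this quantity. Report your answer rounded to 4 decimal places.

3.9401

Per component, I: μ=2.52, E[X²]=7.2828; II: μ=10.5, E[X²]=112.875; III: μ=4, E[X²]=22.6667.
E[X] = 0.25·2.52 + 0.35·10.5 + 0.4·4 = 5.905.
E[X²] = 0.25·7.2828 + 0.35·112.875 + 0.4·22.6667 = 50.3936.
Var(X) = E[X²] − (E[X])² = 50.3936 − 34.869 = 15.5246.
SD(X) = √15.5246 = 3.94013.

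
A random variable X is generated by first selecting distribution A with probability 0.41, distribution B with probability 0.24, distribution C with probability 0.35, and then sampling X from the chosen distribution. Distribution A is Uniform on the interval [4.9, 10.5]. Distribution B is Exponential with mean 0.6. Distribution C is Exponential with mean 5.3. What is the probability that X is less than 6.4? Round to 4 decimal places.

Conditional on each component, P(X < 6.4): A: 0.267857; B: 0.999977; C: 0.70107.
By total probability, P(X < 6.4) = 0.41·0.267857 + 0.24·0.999977 + 0.35·0.70107 = 0.59519.

0.5952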